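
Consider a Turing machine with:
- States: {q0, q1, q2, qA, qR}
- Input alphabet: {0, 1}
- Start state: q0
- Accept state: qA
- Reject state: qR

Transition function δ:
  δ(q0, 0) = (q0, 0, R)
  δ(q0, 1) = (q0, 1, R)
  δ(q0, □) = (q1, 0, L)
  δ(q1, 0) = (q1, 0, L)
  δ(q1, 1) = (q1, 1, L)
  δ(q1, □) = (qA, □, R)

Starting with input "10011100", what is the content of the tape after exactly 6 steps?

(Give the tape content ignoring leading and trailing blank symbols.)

Execution trace:
Initial: [q0]10011100
Step 1: δ(q0, 1) = (q0, 1, R) → 1[q0]0011100
Step 2: δ(q0, 0) = (q0, 0, R) → 10[q0]011100
Step 3: δ(q0, 0) = (q0, 0, R) → 100[q0]11100
Step 4: δ(q0, 1) = (q0, 1, R) → 1001[q0]1100
Step 5: δ(q0, 1) = (q0, 1, R) → 10011[q0]100
Step 6: δ(q0, 1) = (q0, 1, R) → 100111[q0]00

After 6 steps, the tape (ignoring leading/trailing blanks) is: 10011100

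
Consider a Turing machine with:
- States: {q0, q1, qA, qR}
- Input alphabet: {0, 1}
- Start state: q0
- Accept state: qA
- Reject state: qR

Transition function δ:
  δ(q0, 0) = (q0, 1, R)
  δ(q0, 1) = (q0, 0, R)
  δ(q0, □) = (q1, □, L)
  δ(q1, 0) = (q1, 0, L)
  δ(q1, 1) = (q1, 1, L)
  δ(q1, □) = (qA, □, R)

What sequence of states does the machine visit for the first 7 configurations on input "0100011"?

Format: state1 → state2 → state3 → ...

Execution trace:
Initial: [q0]0100011
Step 1: δ(q0, 0) = (q0, 1, R) → 1[q0]100011
Step 2: δ(q0, 1) = (q0, 0, R) → 10[q0]00011
Step 3: δ(q0, 0) = (q0, 1, R) → 101[q0]0011
Step 4: δ(q0, 0) = (q0, 1, R) → 1011[q0]011
Step 5: δ(q0, 0) = (q0, 1, R) → 10111[q0]11
Step 6: δ(q0, 1) = (q0, 0, R) → 101110[q0]1

State sequence: q0 → q0 → q0 → q0 → q0 → q0 → q0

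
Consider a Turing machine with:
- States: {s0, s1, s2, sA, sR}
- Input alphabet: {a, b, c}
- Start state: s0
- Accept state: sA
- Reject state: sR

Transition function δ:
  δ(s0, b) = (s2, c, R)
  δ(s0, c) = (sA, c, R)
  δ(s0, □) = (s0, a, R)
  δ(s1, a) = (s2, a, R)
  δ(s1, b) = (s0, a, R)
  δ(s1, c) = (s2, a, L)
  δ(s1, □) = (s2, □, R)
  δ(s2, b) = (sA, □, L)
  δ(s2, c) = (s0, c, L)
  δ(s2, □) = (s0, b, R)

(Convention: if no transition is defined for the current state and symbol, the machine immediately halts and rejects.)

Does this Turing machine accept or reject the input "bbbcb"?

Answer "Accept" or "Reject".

Execution trace:
Initial: [s0]bbbcb
Step 1: δ(s0, b) = (s2, c, R) → c[s2]bbcb
Step 2: δ(s2, b) = (sA, □, L) → [sA]c□bcb

The machine reaches the accept state sA and halts.

Answer: Accept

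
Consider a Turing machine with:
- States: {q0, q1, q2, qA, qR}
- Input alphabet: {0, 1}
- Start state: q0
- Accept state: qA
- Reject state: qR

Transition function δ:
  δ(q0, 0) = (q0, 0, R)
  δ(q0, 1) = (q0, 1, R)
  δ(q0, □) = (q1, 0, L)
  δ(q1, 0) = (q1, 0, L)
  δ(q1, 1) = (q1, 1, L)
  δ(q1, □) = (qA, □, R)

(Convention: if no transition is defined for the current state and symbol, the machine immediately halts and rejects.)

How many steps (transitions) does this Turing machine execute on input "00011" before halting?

Execution trace:
Initial: [q0]00011
Step 1: δ(q0, 0) = (q0, 0, R) → 0[q0]0011
Step 2: δ(q0, 0) = (q0, 0, R) → 00[q0]011
Step 3: δ(q0, 0) = (q0, 0, R) → 000[q0]11
Step 4: δ(q0, 1) = (q0, 1, R) → 0001[q0]1
Step 5: δ(q0, 1) = (q0, 1, R) → 00011[q0]□
Step 6: δ(q0, □) = (q1, 0, L) → 0001[q1]10
Step 7: δ(q1, 1) = (q1, 1, L) → 000[q1]110
Step 8: δ(q1, 1) = (q1, 1, L) → 00[q1]0110
Step 9: δ(q1, 0) = (q1, 0, L) → 0[q1]00110
Step 10: δ(q1, 0) = (q1, 0, L) → [q1]000110
Step 11: δ(q1, 0) = (q1, 0, L) → [q1]□000110
Step 12: δ(q1, □) = (qA, □, R) → □[qA]000110

The machine reaches the accept state qA and halts.

The machine executed 12 steps before halting.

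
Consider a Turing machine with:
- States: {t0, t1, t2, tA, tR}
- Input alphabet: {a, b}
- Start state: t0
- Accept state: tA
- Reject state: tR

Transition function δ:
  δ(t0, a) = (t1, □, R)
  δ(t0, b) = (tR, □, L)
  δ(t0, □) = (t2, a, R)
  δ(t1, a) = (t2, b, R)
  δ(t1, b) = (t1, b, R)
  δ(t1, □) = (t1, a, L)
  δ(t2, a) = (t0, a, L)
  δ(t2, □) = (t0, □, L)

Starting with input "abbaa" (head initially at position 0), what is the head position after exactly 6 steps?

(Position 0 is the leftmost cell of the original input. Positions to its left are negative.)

Execution trace (head position shown):
Step 0: [t0]abbaa  (head at position 0)
Step 1: move right → □[t1]bbaa  (head at position 1)
Step 2: move right → □b[t1]baa  (head at position 2)
Step 3: move right → □bb[t1]aa  (head at position 3)
Step 4: move right → □bbb[t2]a  (head at position 4)
Step 5: move left → □bb[t0]ba  (head at position 3)
Step 6: move left → □b[tR]b□a  (head at position 2)

After 6 steps, the head is at position 2.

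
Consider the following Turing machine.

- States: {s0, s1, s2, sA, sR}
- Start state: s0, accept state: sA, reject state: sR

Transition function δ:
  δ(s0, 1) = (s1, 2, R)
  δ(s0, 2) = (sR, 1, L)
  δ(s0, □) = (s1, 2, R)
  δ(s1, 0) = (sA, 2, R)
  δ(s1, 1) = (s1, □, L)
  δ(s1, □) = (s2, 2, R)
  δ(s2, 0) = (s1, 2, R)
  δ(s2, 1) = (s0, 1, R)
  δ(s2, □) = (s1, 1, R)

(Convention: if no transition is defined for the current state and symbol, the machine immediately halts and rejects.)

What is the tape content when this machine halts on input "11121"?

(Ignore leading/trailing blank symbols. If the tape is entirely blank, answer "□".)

Execution trace:
Initial: [s0]11121
Step 1: δ(s0, 1) = (s1, 2, R) → 2[s1]1121
Step 2: δ(s1, 1) = (s1, □, L) → [s1]2□121

No transition is defined for δ(s1, 2). By convention the machine halts and rejects.

Final tape (ignoring leading/trailing blanks): 2□121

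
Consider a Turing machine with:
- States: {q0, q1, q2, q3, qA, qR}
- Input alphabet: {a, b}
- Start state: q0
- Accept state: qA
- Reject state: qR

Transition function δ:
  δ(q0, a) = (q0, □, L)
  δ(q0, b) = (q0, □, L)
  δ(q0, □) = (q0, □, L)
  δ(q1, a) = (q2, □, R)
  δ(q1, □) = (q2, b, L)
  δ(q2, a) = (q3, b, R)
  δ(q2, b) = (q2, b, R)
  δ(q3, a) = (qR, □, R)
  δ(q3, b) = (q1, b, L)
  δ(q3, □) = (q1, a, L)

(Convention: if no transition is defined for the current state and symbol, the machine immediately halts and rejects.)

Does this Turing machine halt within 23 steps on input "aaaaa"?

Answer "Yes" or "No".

Execution trace:
Initial: [q0]aaaaa
Step 1: δ(q0, a) = (q0, □, L) → [q0]□□aaaa
Step 2: δ(q0, □) = (q0, □, L) → [q0]□□□aaaa
Step 3: δ(q0, □) = (q0, □, L) → [q0]□□□□aaaa
Step 4: δ(q0, □) = (q0, □, L) → [q0]□□□□□aaaa
Step 5: δ(q0, □) = (q0, □, L) → [q0]□□□□□□aaaa
Step 6: δ(q0, □) = (q0, □, L) → [q0]□□□□□□□aaaa
Step 7: δ(q0, □) = (q0, □, L) → [q0]□□□□□□□□aaaa
Step 8: δ(q0, □) = (q0, □, L) → [q0]□□□□□□□□□aaaa
Step 9: δ(q0, □) = (q0, □, L) → [q0]□□□□□□□□□□aaaa
Step 10: δ(q0, □) = (q0, □, L) → [q0]□□□□□□□□□□□aaaa
Step 11: δ(q0, □) = (q0, □, L) → [q0]□□□□□□□□□□□□aaaa
Step 12: δ(q0, □) = (q0, □, L) → [q0]□□□□□□□□□□□□□aaaa
Step 13: δ(q0, □) = (q0, □, L) → [q0]□□□□□□□□□□□□□□aaaa
Step 14: δ(q0, □) = (q0, □, L) → [q0]□□□□□□□□□□□□□□□aaaa
Step 15: δ(q0, □) = (q0, □, L) → [q0]□□□□□□□□□□□□□□□□aaaa
Step 16: δ(q0, □) = (q0, □, L) → [q0]□□□□□□□□□□□□□□□□□aaaa
Step 17: δ(q0, □) = (q0, □, L) → [q0]□□□□□□□□□□□□□□□□□□aaaa
Step 18: δ(q0, □) = (q0, □, L) → [q0]□□□□□□□□□□□□□□□□□□□aaaa
Step 19: δ(q0, □) = (q0, □, L) → [q0]□□□□□□□□□□□□□□□□□□□□aaaa
Step 20: δ(q0, □) = (q0, □, L) → [q0]□□□□□□□□□□□□□□□□□□□□□aaaa
Step 21: δ(q0, □) = (q0, □, L) → [q0]□□□□□□□□□□□□□□□□□□□□□□aaaa
Step 22: δ(q0, □) = (q0, □, L) → [q0]□□□□□□□□□□□□□□□□□□□□□□□aaaa
Step 23: δ(q0, □) = (q0, □, L) → [q0]□□□□□□□□□□□□□□□□□□□□□□□□aaaa

The machine has not reached a halting state after 23 steps.
The machine did not halt within the 23-step bound.

Answer: No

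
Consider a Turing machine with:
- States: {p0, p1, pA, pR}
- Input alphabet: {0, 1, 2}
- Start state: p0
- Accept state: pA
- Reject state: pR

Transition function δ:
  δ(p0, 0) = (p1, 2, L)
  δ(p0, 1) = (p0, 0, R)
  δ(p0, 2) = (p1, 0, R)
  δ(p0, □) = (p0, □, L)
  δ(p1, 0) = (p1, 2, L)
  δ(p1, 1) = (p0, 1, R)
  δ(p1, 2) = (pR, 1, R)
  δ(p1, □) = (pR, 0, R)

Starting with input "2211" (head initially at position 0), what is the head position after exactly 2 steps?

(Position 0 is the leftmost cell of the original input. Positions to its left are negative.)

Execution trace (head position shown):
Step 0: [p0]2211  (head at position 0)
Step 1: move right → 0[p1]211  (head at position 1)
Step 2: move right → 01[pR]11  (head at position 2)

After 2 steps, the head is at position 2.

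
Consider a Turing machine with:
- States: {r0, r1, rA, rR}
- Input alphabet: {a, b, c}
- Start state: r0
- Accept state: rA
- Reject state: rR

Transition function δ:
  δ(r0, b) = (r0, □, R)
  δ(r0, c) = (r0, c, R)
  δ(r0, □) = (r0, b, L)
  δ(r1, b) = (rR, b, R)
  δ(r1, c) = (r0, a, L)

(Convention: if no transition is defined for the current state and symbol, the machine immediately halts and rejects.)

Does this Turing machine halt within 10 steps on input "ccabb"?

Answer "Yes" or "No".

Execution trace:
Initial: [r0]ccabb
Step 1: δ(r0, c) = (r0, c, R) → c[r0]cabb
Step 2: δ(r0, c) = (r0, c, R) → cc[r0]abb

No transition is defined for δ(r0, a). By convention the machine halts and rejects.
The machine halted after 2 steps (within the 10-step bound).

Answer: Yes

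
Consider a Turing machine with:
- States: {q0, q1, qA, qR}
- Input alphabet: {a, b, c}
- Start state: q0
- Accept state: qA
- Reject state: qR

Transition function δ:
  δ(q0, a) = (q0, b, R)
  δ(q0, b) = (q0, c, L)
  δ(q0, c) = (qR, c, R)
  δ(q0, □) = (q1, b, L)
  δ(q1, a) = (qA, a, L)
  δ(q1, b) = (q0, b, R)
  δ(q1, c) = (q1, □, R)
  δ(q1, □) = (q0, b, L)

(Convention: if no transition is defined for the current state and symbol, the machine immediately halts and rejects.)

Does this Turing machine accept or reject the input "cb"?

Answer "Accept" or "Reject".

Execution trace:
Initial: [q0]cb
Step 1: δ(q0, c) = (qR, c, R) → c[qR]b

The machine reaches the reject state qR and halts.

Answer: Reject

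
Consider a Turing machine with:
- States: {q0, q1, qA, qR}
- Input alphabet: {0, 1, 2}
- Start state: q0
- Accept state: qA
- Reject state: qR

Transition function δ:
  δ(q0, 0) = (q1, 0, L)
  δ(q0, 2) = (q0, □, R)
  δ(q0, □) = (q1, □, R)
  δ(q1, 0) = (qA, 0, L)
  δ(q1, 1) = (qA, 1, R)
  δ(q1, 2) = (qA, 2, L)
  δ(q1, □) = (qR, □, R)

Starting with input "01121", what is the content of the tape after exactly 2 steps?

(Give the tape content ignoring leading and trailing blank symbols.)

Execution trace:
Initial: [q0]01121
Step 1: δ(q0, 0) = (q1, 0, L) → [q1]□01121
Step 2: δ(q1, □) = (qR, □, R) → □[qR]01121

The machine reaches the reject state qR and halts.

After 2 steps, the tape (ignoring leading/trailing blanks) is: 01121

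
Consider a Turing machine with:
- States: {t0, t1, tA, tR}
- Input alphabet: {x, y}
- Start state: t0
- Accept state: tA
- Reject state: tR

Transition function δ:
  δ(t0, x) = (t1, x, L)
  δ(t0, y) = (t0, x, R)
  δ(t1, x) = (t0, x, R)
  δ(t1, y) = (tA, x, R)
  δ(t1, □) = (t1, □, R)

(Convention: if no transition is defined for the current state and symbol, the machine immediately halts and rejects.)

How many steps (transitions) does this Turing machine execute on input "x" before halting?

Execution trace:
Initial: [t0]x
Step 1: δ(t0, x) = (t1, x, L) → [t1]□x
Step 2: δ(t1, □) = (t1, □, R) → □[t1]x
Step 3: δ(t1, x) = (t0, x, R) → □x[t0]□

No transition is defined for δ(t0, □). By convention the machine halts and rejects.

The machine executed 3 steps before halting.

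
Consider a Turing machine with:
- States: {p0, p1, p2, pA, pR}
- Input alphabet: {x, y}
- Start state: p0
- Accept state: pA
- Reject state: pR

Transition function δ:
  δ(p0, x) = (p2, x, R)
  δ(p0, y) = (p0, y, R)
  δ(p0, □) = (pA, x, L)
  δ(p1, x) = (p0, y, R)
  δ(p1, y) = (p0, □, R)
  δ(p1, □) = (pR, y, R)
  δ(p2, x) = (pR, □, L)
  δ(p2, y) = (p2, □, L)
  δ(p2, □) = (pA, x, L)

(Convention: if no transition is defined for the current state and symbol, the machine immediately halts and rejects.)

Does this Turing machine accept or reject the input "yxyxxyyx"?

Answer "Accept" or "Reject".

Execution trace:
Initial: [p0]yxyxxyyx
Step 1: δ(p0, y) = (p0, y, R) → y[p0]xyxxyyx
Step 2: δ(p0, x) = (p2, x, R) → yx[p2]yxxyyx
Step 3: δ(p2, y) = (p2, □, L) → y[p2]x□xxyyx
Step 4: δ(p2, x) = (pR, □, L) → [pR]y□□xxyyx

The machine reaches the reject state pR and halts.

Answer: Reject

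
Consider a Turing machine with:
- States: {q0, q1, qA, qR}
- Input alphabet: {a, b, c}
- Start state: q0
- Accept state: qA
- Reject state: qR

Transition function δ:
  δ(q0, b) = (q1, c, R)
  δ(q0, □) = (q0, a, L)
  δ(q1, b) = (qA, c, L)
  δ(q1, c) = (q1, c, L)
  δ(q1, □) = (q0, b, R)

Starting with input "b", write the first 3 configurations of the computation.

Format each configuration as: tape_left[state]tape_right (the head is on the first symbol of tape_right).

Transitions applied:
Step 1: δ(q0, b) = (q1, c, R)
Step 2: δ(q1, □) = (q0, b, R)

The first 3 configurations are:
[q0]b ⊢ c[q1]□ ⊢ cb[q0]□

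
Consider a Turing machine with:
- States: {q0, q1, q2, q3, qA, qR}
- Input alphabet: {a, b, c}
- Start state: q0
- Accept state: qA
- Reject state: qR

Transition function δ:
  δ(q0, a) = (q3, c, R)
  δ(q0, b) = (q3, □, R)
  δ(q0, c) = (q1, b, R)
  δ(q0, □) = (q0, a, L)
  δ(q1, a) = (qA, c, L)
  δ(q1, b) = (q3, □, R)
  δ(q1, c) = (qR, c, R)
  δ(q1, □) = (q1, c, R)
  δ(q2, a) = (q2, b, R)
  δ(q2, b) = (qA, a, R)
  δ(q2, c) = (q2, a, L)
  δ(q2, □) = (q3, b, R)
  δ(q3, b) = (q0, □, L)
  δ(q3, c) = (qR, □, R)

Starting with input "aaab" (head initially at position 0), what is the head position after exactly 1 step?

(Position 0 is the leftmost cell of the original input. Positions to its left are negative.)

Execution trace (head position shown):
Step 0: [q0]aaab  (head at position 0)
Step 1: move right → c[q3]aab  (head at position 1)

After 1 step, the head is at position 1.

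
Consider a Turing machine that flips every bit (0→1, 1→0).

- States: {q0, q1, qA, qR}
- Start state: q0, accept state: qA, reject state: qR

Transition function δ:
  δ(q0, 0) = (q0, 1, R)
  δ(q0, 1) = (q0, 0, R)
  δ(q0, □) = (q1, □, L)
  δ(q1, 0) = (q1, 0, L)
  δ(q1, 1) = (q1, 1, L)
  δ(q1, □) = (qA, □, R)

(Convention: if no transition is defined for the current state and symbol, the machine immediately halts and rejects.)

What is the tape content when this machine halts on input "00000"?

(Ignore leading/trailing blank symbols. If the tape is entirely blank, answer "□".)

Execution trace:
Initial: [q0]00000
Step 1: δ(q0, 0) = (q0, 1, R) → 1[q0]0000
Step 2: δ(q0, 0) = (q0, 1, R) → 11[q0]000
Step 3: δ(q0, 0) = (q0, 1, R) → 111[q0]00
Step 4: δ(q0, 0) = (q0, 1, R) → 1111[q0]0
Step 5: δ(q0, 0) = (q0, 1, R) → 11111[q0]□
Step 6: δ(q0, □) = (q1, □, L) → 1111[q1]1□
Step 7: δ(q1, 1) = (q1, 1, L) → 111[q1]11□
Step 8: δ(q1, 1) = (q1, 1, L) → 11[q1]111□
Step 9: δ(q1, 1) = (q1, 1, L) → 1[q1]1111□
Step 10: δ(q1, 1) = (q1, 1, L) → [q1]11111□
Step 11: δ(q1, 1) = (q1, 1, L) → [q1]□11111□
Step 12: δ(q1, □) = (qA, □, R) → □[qA]11111□

The machine reaches the accept state qA and halts.

Final tape (ignoring leading/trailing blanks): 11111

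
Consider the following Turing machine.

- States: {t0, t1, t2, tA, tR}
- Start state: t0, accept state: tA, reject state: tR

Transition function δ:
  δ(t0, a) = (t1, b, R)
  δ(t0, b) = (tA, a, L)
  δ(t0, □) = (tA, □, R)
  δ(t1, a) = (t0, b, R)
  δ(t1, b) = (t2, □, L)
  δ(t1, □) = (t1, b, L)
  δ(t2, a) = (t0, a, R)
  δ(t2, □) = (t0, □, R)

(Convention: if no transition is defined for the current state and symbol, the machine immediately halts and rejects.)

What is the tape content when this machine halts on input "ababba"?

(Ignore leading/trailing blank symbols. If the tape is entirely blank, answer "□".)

Execution trace:
Initial: [t0]ababba
Step 1: δ(t0, a) = (t1, b, R) → b[t1]babba
Step 2: δ(t1, b) = (t2, □, L) → [t2]b□abba

No transition is defined for δ(t2, b). By convention the machine halts and rejects.

Final tape (ignoring leading/trailing blanks): b□abba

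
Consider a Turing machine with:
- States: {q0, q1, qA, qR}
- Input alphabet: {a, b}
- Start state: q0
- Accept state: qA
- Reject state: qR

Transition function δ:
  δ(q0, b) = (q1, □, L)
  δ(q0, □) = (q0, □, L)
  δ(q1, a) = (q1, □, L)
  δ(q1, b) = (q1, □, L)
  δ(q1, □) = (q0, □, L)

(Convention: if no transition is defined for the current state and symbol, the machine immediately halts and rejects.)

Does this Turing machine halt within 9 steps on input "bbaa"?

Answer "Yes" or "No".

Execution trace:
Initial: [q0]bbaa
Step 1: δ(q0, b) = (q1, □, L) → [q1]□□baa
Step 2: δ(q1, □) = (q0, □, L) → [q0]□□□baa
Step 3: δ(q0, □) = (q0, □, L) → [q0]□□□□baa
Step 4: δ(q0, □) = (q0, □, L) → [q0]□□□□□baa
Step 5: δ(q0, □) = (q0, □, L) → [q0]□□□□□□baa
Step 6: δ(q0, □) = (q0, □, L) → [q0]□□□□□□□baa
Step 7: δ(q0, □) = (q0, □, L) → [q0]□□□□□□□□baa
Step 8: δ(q0, □) = (q0, □, L) → [q0]□□□□□□□□□baa
Step 9: δ(q0, □) = (q0, □, L) → [q0]□□□□□□□□□□baa

The machine has not reached a halting state after 9 steps.
The machine did not halt within the 9-step bound.

Answer: No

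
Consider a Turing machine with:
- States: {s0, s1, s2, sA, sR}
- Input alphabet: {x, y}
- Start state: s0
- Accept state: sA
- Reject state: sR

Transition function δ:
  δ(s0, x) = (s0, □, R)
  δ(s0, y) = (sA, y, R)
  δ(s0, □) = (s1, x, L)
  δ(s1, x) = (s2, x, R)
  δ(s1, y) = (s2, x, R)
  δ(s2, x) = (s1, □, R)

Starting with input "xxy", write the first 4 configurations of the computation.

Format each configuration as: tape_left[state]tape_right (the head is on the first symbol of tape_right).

Transitions applied:
Step 1: δ(s0, x) = (s0, □, R)
Step 2: δ(s0, x) = (s0, □, R)
Step 3: δ(s0, y) = (sA, y, R)

The first 4 configurations are:
[s0]xxy ⊢ □[s0]xy ⊢ □□[s0]y ⊢ □□y[sA]□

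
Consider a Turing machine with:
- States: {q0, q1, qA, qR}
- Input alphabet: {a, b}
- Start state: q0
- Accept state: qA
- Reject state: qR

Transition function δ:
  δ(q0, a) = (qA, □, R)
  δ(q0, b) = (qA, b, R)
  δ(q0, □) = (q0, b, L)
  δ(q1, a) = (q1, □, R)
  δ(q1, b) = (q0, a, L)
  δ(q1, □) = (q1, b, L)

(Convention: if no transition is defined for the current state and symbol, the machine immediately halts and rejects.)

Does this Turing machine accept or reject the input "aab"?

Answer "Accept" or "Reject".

Execution trace:
Initial: [q0]aab
Step 1: δ(q0, a) = (qA, □, R) → □[qA]ab

The machine reaches the accept state qA and halts.

Answer: Accept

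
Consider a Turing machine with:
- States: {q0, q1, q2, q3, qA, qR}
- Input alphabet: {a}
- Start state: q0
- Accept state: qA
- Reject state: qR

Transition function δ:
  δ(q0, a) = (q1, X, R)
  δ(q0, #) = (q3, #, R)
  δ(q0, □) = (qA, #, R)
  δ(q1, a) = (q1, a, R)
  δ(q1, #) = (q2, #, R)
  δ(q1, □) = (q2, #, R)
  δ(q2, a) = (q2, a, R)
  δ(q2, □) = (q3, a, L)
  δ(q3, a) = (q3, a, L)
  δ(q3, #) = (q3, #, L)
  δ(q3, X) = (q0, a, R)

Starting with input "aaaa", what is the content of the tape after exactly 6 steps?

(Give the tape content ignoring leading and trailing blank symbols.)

Execution trace:
Initial: [q0]aaaa
Step 1: δ(q0, a) = (q1, X, R) → X[q1]aaa
Step 2: δ(q1, a) = (q1, a, R) → Xa[q1]aa
Step 3: δ(q1, a) = (q1, a, R) → Xaa[q1]a
Step 4: δ(q1, a) = (q1, a, R) → Xaaa[q1]□
Step 5: δ(q1, □) = (q2, #, R) → Xaaa#[q2]□
Step 6: δ(q2, □) = (q3, a, L) → Xaaa[q3]#a

After 6 steps, the tape (ignoring leading/trailing blanks) is: Xaaa#a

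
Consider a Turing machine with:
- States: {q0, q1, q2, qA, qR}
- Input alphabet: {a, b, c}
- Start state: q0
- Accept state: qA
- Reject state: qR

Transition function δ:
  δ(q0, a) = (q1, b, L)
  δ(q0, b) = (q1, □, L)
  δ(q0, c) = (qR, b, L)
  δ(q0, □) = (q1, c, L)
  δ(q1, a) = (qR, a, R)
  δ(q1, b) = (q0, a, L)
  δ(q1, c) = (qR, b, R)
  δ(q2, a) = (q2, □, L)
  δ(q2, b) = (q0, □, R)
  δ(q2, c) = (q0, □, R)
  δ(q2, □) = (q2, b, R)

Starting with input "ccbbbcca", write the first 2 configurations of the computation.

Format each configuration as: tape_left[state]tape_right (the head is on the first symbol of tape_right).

Transitions applied:
Step 1: δ(q0, c) = (qR, b, L)

The first 2 configurations are:
[q0]ccbbbcca ⊢ [qR]□bcbbbcca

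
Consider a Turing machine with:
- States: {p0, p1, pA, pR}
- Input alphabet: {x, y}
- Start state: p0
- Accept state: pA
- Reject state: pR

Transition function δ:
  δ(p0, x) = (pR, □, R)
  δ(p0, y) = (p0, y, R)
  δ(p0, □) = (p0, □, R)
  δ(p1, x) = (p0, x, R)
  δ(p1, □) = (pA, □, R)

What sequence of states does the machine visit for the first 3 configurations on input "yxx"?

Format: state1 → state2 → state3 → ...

Execution trace:
Initial: [p0]yxx
Step 1: δ(p0, y) = (p0, y, R) → y[p0]xx
Step 2: δ(p0, x) = (pR, □, R) → y□[pR]x

The machine reaches the reject state pR and halts.

State sequence: p0 → p0 → pR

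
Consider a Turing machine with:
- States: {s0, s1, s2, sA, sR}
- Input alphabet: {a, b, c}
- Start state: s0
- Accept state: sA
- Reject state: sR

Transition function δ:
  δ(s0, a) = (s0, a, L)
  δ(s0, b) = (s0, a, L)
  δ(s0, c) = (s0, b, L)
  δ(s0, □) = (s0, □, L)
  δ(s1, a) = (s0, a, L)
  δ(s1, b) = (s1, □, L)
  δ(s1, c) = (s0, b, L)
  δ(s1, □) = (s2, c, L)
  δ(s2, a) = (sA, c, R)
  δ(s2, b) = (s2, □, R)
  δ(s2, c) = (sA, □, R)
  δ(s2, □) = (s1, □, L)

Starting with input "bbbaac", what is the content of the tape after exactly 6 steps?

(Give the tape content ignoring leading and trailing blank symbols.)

Execution trace:
Initial: [s0]bbbaac
Step 1: δ(s0, b) = (s0, a, L) → [s0]□abbaac
Step 2: δ(s0, □) = (s0, □, L) → [s0]□□abbaac
Step 3: δ(s0, □) = (s0, □, L) → [s0]□□□abbaac
Step 4: δ(s0, □) = (s0, □, L) → [s0]□□□□abbaac
Step 5: δ(s0, □) = (s0, □, L) → [s0]□□□□□abbaac
Step 6: δ(s0, □) = (s0, □, L) → [s0]□□□□□□abbaac

After 6 steps, the tape (ignoring leading/trailing blanks) is: abbaac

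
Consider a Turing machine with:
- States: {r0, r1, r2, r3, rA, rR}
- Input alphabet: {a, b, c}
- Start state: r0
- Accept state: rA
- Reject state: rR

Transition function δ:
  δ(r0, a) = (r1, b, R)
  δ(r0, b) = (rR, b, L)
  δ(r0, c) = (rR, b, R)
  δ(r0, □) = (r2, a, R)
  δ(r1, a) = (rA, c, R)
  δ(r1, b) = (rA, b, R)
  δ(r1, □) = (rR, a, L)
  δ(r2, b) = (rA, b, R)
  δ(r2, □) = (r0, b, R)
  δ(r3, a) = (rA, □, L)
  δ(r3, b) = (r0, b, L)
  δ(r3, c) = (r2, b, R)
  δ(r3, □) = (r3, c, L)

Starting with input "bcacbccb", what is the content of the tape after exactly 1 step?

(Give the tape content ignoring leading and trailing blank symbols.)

Execution trace:
Initial: [r0]bcacbccb
Step 1: δ(r0, b) = (rR, b, L) → [rR]□bcacbccb

The machine reaches the reject state rR and halts.

After 1 step, the tape (ignoring leading/trailing blanks) is: bcacbccb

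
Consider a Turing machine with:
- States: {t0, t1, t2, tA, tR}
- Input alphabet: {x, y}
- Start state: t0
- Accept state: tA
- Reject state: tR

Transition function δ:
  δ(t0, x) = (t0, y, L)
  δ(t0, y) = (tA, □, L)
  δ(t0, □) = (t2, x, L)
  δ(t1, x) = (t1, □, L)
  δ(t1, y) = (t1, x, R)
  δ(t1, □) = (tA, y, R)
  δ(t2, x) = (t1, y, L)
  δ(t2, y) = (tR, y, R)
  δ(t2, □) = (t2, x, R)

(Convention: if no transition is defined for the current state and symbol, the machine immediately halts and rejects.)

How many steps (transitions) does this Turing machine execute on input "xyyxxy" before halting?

Execution trace:
Initial: [t0]xyyxxy
Step 1: δ(t0, x) = (t0, y, L) → [t0]□yyyxxy
Step 2: δ(t0, □) = (t2, x, L) → [t2]□xyyyxxy
Step 3: δ(t2, □) = (t2, x, R) → x[t2]xyyyxxy
Step 4: δ(t2, x) = (t1, y, L) → [t1]xyyyyxxy
Step 5: δ(t1, x) = (t1, □, L) → [t1]□□yyyyxxy
Step 6: δ(t1, □) = (tA, y, R) → y[tA]□yyyyxxy

The machine reaches the accept state tA and halts.

The machine executed 6 steps before halting.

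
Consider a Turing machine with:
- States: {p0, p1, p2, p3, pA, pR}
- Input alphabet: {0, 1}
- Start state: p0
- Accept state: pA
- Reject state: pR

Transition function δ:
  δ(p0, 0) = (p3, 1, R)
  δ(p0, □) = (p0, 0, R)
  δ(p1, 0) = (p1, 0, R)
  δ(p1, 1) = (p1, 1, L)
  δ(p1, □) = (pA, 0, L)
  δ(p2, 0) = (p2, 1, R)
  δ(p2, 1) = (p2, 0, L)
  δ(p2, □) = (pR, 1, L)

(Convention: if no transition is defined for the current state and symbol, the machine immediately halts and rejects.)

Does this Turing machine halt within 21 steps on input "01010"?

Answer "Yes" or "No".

Execution trace:
Initial: [p0]01010
Step 1: δ(p0, 0) = (p3, 1, R) → 1[p3]1010

No transition is defined for δ(p3, 1). By convention the machine halts and rejects.
The machine halted after 1 step (within the 21-step bound).

Answer: Yes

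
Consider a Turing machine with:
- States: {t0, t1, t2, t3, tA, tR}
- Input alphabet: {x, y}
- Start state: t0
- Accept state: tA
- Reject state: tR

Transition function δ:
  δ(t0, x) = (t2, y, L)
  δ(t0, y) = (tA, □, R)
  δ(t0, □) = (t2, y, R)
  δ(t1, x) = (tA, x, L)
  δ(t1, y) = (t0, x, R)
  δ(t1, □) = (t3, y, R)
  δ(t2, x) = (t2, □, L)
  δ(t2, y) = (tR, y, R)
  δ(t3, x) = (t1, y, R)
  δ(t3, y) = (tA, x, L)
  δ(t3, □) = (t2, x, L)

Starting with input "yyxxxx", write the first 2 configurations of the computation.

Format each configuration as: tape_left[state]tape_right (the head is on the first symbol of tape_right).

Transitions applied:
Step 1: δ(t0, y) = (tA, □, R)

The first 2 configurations are:
[t0]yyxxxx ⊢ □[tA]yxxxx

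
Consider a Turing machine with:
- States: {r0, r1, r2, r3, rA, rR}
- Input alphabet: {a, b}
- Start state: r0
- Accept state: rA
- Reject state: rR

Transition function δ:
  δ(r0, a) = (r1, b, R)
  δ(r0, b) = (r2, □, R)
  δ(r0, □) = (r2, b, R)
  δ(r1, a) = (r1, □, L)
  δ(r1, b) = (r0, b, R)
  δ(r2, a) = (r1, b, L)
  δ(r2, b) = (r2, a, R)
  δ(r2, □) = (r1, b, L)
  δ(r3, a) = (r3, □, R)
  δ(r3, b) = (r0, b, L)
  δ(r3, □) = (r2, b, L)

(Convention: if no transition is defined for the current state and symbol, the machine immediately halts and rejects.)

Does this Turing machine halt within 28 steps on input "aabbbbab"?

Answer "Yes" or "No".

Execution trace:
Initial: [r0]aabbbbab
Step 1: δ(r0, a) = (r1, b, R) → b[r1]abbbbab
Step 2: δ(r1, a) = (r1, □, L) → [r1]b□bbbbab
Step 3: δ(r1, b) = (r0, b, R) → b[r0]□bbbbab
Step 4: δ(r0, □) = (r2, b, R) → bb[r2]bbbbab
Step 5: δ(r2, b) = (r2, a, R) → bba[r2]bbbab
Step 6: δ(r2, b) = (r2, a, R) → bbaa[r2]bbab
Step 7: δ(r2, b) = (r2, a, R) → bbaaa[r2]bab
Step 8: δ(r2, b) = (r2, a, R) → bbaaaa[r2]ab
Step 9: δ(r2, a) = (r1, b, L) → bbaaa[r1]abb
Step 10: δ(r1, a) = (r1, □, L) → bbaa[r1]a□bb
Step 11: δ(r1, a) = (r1, □, L) → bba[r1]a□□bb
Step 12: δ(r1, a) = (r1, □, L) → bb[r1]a□□□bb
Step 13: δ(r1, a) = (r1, □, L) → b[r1]b□□□□bb
Step 14: δ(r1, b) = (r0, b, R) → bb[r0]□□□□bb
Step 15: δ(r0, □) = (r2, b, R) → bbb[r2]□□□bb
Step 16: δ(r2, □) = (r1, b, L) → bb[r1]bb□□bb
Step 17: δ(r1, b) = (r0, b, R) → bbb[r0]b□□bb
Step 18: δ(r0, b) = (r2, □, R) → bbb□[r2]□□bb
Step 19: δ(r2, □) = (r1, b, L) → bbb[r1]□b□bb

No transition is defined for δ(r1, □). By convention the machine halts and rejects.
The machine halted after 19 steps (within the 28-step bound).

Answer: Yes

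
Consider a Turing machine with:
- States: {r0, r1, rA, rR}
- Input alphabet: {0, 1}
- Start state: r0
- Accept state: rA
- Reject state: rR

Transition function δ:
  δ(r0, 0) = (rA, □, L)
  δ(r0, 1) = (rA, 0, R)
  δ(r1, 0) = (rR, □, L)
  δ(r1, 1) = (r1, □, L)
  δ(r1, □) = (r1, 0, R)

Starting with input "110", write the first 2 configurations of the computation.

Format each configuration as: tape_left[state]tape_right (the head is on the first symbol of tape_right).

Transitions applied:
Step 1: δ(r0, 1) = (rA, 0, R)

The first 2 configurations are:
[r0]110 ⊢ 0[rA]10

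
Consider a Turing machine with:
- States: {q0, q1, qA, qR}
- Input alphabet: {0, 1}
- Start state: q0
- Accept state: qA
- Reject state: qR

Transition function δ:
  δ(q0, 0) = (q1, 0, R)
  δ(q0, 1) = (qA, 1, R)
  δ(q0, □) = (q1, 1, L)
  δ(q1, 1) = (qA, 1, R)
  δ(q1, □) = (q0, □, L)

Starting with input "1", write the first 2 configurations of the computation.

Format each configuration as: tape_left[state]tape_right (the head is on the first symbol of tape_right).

Transitions applied:
Step 1: δ(q0, 1) = (qA, 1, R)

The first 2 configurations are:
[q0]1 ⊢ 1[qA]□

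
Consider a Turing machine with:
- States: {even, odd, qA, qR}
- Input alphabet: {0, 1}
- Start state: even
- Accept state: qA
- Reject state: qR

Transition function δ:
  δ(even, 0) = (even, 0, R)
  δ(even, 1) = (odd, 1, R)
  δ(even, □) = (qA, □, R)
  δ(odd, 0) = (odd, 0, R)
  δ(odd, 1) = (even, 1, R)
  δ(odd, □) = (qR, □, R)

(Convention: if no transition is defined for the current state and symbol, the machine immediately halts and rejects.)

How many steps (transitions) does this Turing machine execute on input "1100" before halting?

Execution trace:
Initial: [even]1100
Step 1: δ(even, 1) = (odd, 1, R) → 1[odd]100
Step 2: δ(odd, 1) = (even, 1, R) → 11[even]00
Step 3: δ(even, 0) = (even, 0, R) → 110[even]0
Step 4: δ(even, 0) = (even, 0, R) → 1100[even]□
Step 5: δ(even, □) = (qA, □, R) → 1100□[qA]□

The machine reaches the accept state qA and halts.

The machine executed 5 steps before halting.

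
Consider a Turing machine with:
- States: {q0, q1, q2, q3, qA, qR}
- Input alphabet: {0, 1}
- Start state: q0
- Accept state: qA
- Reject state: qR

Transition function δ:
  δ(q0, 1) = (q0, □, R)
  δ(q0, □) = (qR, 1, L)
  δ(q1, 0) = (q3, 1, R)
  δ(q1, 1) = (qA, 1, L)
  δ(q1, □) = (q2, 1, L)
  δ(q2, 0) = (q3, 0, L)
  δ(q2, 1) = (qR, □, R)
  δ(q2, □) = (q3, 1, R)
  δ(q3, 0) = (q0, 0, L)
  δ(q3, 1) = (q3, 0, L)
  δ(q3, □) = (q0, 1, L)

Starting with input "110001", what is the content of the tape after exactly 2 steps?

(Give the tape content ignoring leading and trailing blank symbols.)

Execution trace:
Initial: [q0]110001
Step 1: δ(q0, 1) = (q0, □, R) → □[q0]10001
Step 2: δ(q0, 1) = (q0, □, R) → □□[q0]0001

No transition is defined for δ(q0, 0). By convention the machine halts and rejects.

After 2 steps, the tape (ignoring leading/trailing blanks) is: 0001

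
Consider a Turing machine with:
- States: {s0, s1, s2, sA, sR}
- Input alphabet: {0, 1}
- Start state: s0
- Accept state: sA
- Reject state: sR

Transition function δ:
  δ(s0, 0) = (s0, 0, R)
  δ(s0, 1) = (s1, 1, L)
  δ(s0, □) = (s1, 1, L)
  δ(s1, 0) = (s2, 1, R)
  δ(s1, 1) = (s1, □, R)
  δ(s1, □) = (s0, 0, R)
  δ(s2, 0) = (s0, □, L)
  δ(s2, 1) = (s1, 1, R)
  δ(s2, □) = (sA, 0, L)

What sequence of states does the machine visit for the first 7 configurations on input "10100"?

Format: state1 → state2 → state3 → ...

Execution trace:
Initial: [s0]10100
Step 1: δ(s0, 1) = (s1, 1, L) → [s1]□10100
Step 2: δ(s1, □) = (s0, 0, R) → 0[s0]10100
Step 3: δ(s0, 1) = (s1, 1, L) → [s1]010100
Step 4: δ(s1, 0) = (s2, 1, R) → 1[s2]10100
Step 5: δ(s2, 1) = (s1, 1, R) → 11[s1]0100
Step 6: δ(s1, 0) = (s2, 1, R) → 111[s2]100

State sequence: s0 → s1 → s0 → s1 → s2 → s1 → s2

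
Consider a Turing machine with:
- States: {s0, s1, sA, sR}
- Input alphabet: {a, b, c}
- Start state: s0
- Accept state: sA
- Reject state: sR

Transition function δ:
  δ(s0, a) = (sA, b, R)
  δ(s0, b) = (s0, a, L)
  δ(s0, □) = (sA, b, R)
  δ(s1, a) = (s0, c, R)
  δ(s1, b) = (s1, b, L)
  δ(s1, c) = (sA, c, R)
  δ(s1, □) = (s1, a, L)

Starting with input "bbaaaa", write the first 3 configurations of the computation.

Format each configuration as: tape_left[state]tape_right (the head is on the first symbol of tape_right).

Transitions applied:
Step 1: δ(s0, b) = (s0, a, L)
Step 2: δ(s0, □) = (sA, b, R)

The first 3 configurations are:
[s0]bbaaaa ⊢ [s0]□abaaaa ⊢ b[sA]abaaaa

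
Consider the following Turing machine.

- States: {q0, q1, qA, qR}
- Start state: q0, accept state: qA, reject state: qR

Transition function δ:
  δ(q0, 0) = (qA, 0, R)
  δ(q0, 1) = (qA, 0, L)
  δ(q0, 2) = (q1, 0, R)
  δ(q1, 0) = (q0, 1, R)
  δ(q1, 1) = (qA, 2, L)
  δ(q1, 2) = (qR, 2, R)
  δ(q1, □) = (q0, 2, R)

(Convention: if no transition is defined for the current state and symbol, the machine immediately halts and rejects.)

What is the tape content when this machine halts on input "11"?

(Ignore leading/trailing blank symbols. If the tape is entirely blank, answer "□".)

Execution trace:
Initial: [q0]11
Step 1: δ(q0, 1) = (qA, 0, L) → [qA]□01

The machine reaches the accept state qA and halts.

Final tape (ignoring leading/trailing blanks): 01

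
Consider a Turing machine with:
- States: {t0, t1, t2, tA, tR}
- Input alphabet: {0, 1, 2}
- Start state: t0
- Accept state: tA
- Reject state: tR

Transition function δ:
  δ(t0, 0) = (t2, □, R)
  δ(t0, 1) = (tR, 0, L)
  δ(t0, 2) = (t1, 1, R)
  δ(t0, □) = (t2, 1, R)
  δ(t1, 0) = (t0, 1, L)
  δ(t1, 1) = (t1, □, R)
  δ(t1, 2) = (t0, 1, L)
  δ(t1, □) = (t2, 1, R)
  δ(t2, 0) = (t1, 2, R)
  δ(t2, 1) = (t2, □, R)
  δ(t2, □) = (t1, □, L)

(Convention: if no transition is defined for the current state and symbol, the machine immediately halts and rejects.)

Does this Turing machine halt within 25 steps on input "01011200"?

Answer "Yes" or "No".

Execution trace:
Initial: [t0]01011200
Step 1: δ(t0, 0) = (t2, □, R) → □[t2]1011200
Step 2: δ(t2, 1) = (t2, □, R) → □□[t2]011200
Step 3: δ(t2, 0) = (t1, 2, R) → □□2[t1]11200
Step 4: δ(t1, 1) = (t1, □, R) → □□2□[t1]1200
Step 5: δ(t1, 1) = (t1, □, R) → □□2□□[t1]200
Step 6: δ(t1, 2) = (t0, 1, L) → □□2□[t0]□100
Step 7: δ(t0, □) = (t2, 1, R) → □□2□1[t2]100
Step 8: δ(t2, 1) = (t2, □, R) → □□2□1□[t2]00
Step 9: δ(t2, 0) = (t1, 2, R) → □□2□1□2[t1]0
Step 10: δ(t1, 0) = (t0, 1, L) → □□2□1□[t0]21
Step 11: δ(t0, 2) = (t1, 1, R) → □□2□1□1[t1]1
Step 12: δ(t1, 1) = (t1, □, R) → □□2□1□1□[t1]□
Step 13: δ(t1, □) = (t2, 1, R) → □□2□1□1□1[t2]□
Step 14: δ(t2, □) = (t1, □, L) → □□2□1□1□[t1]1□
Step 15: δ(t1, 1) = (t1, □, R) → □□2□1□1□□[t1]□
Step 16: δ(t1, □) = (t2, 1, R) → □□2□1□1□□1[t2]□
Step 17: δ(t2, □) = (t1, □, L) → □□2□1□1□□[t1]1□
Step 18: δ(t1, 1) = (t1, □, R) → □□2□1□1□□□[t1]□
Step 19: δ(t1, □) = (t2, 1, R) → □□2□1□1□□□1[t2]□
Step 20: δ(t2, □) = (t1, □, L) → □□2□1□1□□□[t1]1□
Step 21: δ(t1, 1) = (t1, □, R) → □□2□1□1□□□□[t1]□
Step 22: δ(t1, □) = (t2, 1, R) → □□2□1□1□□□□1[t2]□
Step 23: δ(t2, □) = (t1, □, L) → □□2□1□1□□□□[t1]1□
Step 24: δ(t1, 1) = (t1, □, R) → □□2□1□1□□□□□[t1]□
Step 25: δ(t1, □) = (t2, 1, R) → □□2□1□1□□□□□1[t2]□

The machine has not reached a halting state after 25 steps.
The machine did not halt within the 25-step bound.

Answer: No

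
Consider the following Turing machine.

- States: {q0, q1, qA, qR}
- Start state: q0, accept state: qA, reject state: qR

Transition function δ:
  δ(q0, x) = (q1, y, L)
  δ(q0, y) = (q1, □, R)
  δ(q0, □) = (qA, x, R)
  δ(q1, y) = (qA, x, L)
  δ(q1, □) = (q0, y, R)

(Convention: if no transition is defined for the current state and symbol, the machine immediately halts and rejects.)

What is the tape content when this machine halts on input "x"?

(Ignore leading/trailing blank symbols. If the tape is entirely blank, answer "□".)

Execution trace:
Initial: [q0]x
Step 1: δ(q0, x) = (q1, y, L) → [q1]□y
Step 2: δ(q1, □) = (q0, y, R) → y[q0]y
Step 3: δ(q0, y) = (q1, □, R) → y□[q1]□
Step 4: δ(q1, □) = (q0, y, R) → y□y[q0]□
Step 5: δ(q0, □) = (qA, x, R) → y□yx[qA]□

The machine reaches the accept state qA and halts.

Final tape (ignoring leading/trailing blanks): y□yx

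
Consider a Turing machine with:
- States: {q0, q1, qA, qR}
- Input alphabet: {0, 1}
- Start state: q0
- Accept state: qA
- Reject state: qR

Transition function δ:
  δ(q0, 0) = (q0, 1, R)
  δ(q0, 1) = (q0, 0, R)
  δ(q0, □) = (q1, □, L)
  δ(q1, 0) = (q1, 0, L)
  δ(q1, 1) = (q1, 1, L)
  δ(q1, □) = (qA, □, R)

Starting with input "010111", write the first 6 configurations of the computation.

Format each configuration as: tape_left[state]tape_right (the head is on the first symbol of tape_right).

Transitions applied:
Step 1: δ(q0, 0) = (q0, 1, R)
Step 2: δ(q0, 1) = (q0, 0, R)
Step 3: δ(q0, 0) = (q0, 1, R)
Step 4: δ(q0, 1) = (q0, 0, R)
Step 5: δ(q0, 1) = (q0, 0, R)

The first 6 configurations are:
[q0]010111 ⊢ 1[q0]10111 ⊢ 10[q0]0111 ⊢ 101[q0]111 ⊢ 1010[q0]11 ⊢ 10100[q0]1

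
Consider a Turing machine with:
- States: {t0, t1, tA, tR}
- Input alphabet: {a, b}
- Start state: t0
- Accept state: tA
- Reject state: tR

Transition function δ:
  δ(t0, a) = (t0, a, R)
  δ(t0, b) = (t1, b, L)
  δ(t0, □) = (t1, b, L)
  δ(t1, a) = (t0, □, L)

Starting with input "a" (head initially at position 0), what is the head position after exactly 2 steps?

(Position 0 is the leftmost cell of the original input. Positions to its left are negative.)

Execution trace (head position shown):
Step 0: [t0]a  (head at position 0)
Step 1: move right → a[t0]□  (head at position 1)
Step 2: move left → [t1]ab  (head at position 0)

After 2 steps, the head is at position 0.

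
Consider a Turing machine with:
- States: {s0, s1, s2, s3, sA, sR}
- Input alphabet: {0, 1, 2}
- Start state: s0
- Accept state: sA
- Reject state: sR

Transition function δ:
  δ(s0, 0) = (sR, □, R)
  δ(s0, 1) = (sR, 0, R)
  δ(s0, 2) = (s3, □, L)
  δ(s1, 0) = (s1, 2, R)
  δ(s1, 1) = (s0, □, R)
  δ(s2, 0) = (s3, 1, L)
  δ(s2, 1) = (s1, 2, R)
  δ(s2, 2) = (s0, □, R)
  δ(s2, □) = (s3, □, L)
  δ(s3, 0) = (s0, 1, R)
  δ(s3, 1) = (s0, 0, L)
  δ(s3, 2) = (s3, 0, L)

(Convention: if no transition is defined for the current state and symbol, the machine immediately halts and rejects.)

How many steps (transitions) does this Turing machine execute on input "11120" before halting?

Execution trace:
Initial: [s0]11120
Step 1: δ(s0, 1) = (sR, 0, R) → 0[sR]1120

The machine reaches the reject state sR and halts.

The machine executed 1 step before halting.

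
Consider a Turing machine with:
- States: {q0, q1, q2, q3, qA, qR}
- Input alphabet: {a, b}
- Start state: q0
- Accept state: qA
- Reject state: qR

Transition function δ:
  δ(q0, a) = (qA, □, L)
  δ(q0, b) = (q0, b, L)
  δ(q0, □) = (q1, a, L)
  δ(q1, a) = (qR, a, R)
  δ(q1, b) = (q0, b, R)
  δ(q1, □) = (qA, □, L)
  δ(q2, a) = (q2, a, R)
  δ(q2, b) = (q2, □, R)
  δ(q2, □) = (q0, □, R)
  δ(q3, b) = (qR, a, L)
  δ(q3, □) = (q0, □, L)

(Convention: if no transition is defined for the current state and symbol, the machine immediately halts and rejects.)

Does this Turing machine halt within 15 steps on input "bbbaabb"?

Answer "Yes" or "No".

Execution trace:
Initial: [q0]bbbaabb
Step 1: δ(q0, b) = (q0, b, L) → [q0]□bbbaabb
Step 2: δ(q0, □) = (q1, a, L) → [q1]□abbbaabb
Step 3: δ(q1, □) = (qA, □, L) → [qA]□□abbbaabb

The machine reaches the accept state qA and halts.
The machine halted after 3 steps (within the 15-step bound).

Answer: Yes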